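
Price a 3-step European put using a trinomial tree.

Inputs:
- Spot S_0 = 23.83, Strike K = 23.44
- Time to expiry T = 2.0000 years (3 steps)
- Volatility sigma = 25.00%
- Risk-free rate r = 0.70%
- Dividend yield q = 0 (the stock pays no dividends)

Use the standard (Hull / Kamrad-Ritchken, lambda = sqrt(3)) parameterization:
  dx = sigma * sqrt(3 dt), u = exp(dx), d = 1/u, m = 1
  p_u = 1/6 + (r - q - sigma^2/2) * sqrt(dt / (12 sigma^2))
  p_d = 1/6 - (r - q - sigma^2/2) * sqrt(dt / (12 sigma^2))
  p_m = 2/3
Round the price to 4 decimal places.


Answer: Price = V(0,0) = 2.7039

Derivation:
dt = T/N = 0.666667; dx = sigma*sqrt(3*dt) = 0.353553
u = exp(dx) = 1.424119; d = 1/u = 0.702189
p_u = 0.143804, p_m = 0.666667, p_d = 0.189530
Discount per step: exp(-r*dt) = 0.995344
Stock lattice S(k, j) with j the centered position index:
  k=0: S(0,+0) = 23.8300
  k=1: S(1,-1) = 16.7332; S(1,+0) = 23.8300; S(1,+1) = 33.9368
  k=2: S(2,-2) = 11.7498; S(2,-1) = 16.7332; S(2,+0) = 23.8300; S(2,+1) = 33.9368; S(2,+2) = 48.3300
  k=3: S(3,-3) = 8.2506; S(3,-2) = 11.7498; S(3,-1) = 16.7332; S(3,+0) = 23.8300; S(3,+1) = 33.9368; S(3,+2) = 48.3300; S(3,+3) = 68.8276
Terminal payoffs V(N, j) = max(K - S_T, 0):
  V(3,-3) = 15.189407; V(3,-2) = 11.690173; V(3,-1) = 6.706848; V(3,+0) = 0.000000; V(3,+1) = 0.000000; V(3,+2) = 0.000000; V(3,+3) = 0.000000
Backward induction: V(k, j) = exp(-r*dt) * [p_u * V(k+1, j+1) + p_m * V(k+1, j) + p_d * V(k+1, j-1)]
  V(2,-2) = exp(-r*dt) * [p_u*6.706848 + p_m*11.690173 + p_d*15.189407] = 11.582584
  V(2,-1) = exp(-r*dt) * [p_u*0.000000 + p_m*6.706848 + p_d*11.690173] = 6.655735
  V(2,+0) = exp(-r*dt) * [p_u*0.000000 + p_m*0.000000 + p_d*6.706848] = 1.265229
  V(2,+1) = exp(-r*dt) * [p_u*0.000000 + p_m*0.000000 + p_d*0.000000] = 0.000000
  V(2,+2) = exp(-r*dt) * [p_u*0.000000 + p_m*0.000000 + p_d*0.000000] = 0.000000
  V(1,-1) = exp(-r*dt) * [p_u*1.265229 + p_m*6.655735 + p_d*11.582584] = 6.782620
  V(1,+0) = exp(-r*dt) * [p_u*0.000000 + p_m*1.265229 + p_d*6.655735] = 2.095146
  V(1,+1) = exp(-r*dt) * [p_u*0.000000 + p_m*0.000000 + p_d*1.265229] = 0.238682
  V(0,+0) = exp(-r*dt) * [p_u*0.238682 + p_m*2.095146 + p_d*6.782620] = 2.703948


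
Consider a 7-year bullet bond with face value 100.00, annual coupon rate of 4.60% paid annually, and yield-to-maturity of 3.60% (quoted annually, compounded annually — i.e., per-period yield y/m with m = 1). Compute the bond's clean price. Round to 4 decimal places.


Coupon per period c = face * coupon_rate / m = 4.600000
Periods per year m = 1; per-period yield y/m = 0.036000
Number of cashflows N = 7
Cashflows (t years, CF_t, discount factor 1/(1+y/m)^(m*t), PV):
  t = 1.0000: CF_t = 4.600000, DF = 0.965251, PV = 4.440154
  t = 2.0000: CF_t = 4.600000, DF = 0.931709, PV = 4.285863
  t = 3.0000: CF_t = 4.600000, DF = 0.899333, PV = 4.136934
  t = 4.0000: CF_t = 4.600000, DF = 0.868082, PV = 3.993179
  t = 5.0000: CF_t = 4.600000, DF = 0.837917, PV = 3.854420
  t = 6.0000: CF_t = 4.600000, DF = 0.808801, PV = 3.720483
  t = 7.0000: CF_t = 104.600000, DF = 0.780696, PV = 81.660756
Price P = sum_t PV_t = 106.091790

Answer: Price = 106.0918


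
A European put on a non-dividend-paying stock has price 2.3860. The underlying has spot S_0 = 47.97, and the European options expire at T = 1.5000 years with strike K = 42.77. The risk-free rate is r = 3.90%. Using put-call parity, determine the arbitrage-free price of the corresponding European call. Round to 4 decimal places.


Answer: Call price = 10.0163

Derivation:
Put-call parity: C - P = S_0 * exp(-qT) - K * exp(-rT).
S_0 * exp(-qT) = 47.9700 * 1.00000000 = 47.97000000
K * exp(-rT) = 42.7700 * 0.94317824 = 40.33973334
C = P + S*exp(-qT) - K*exp(-rT)
C = 2.3860 + 47.97000000 - 40.33973334 = 10.0163


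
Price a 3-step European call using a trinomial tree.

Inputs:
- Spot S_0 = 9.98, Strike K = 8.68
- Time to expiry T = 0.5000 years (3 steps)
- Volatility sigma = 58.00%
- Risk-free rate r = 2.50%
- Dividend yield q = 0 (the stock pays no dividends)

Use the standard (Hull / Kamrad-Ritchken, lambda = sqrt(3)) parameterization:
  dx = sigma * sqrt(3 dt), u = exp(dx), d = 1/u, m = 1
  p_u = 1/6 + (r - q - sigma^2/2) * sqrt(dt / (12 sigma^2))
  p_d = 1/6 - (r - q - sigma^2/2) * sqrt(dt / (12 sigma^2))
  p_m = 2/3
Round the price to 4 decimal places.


dt = T/N = 0.166667; dx = sigma*sqrt(3*dt) = 0.410122
u = exp(dx) = 1.507002; d = 1/u = 0.663569
p_u = 0.137570, p_m = 0.666667, p_d = 0.195764
Discount per step: exp(-r*dt) = 0.995842
Stock lattice S(k, j) with j the centered position index:
  k=0: S(0,+0) = 9.9800
  k=1: S(1,-1) = 6.6224; S(1,+0) = 9.9800; S(1,+1) = 15.0399
  k=2: S(2,-2) = 4.3944; S(2,-1) = 6.6224; S(2,+0) = 9.9800; S(2,+1) = 15.0399; S(2,+2) = 22.6651
  k=3: S(3,-3) = 2.9160; S(3,-2) = 4.3944; S(3,-1) = 6.6224; S(3,+0) = 9.9800; S(3,+1) = 15.0399; S(3,+2) = 22.6651; S(3,+3) = 34.1564
Terminal payoffs V(N, j) = max(S_T - K, 0):
  V(3,-3) = 0.000000; V(3,-2) = 0.000000; V(3,-1) = 0.000000; V(3,+0) = 1.300000; V(3,+1) = 6.359875; V(3,+2) = 13.985115; V(3,+3) = 25.476363
Backward induction: V(k, j) = exp(-r*dt) * [p_u * V(k+1, j+1) + p_m * V(k+1, j) + p_d * V(k+1, j-1)]
  V(2,-2) = exp(-r*dt) * [p_u*0.000000 + p_m*0.000000 + p_d*0.000000] = 0.000000
  V(2,-1) = exp(-r*dt) * [p_u*1.300000 + p_m*0.000000 + p_d*0.000000] = 0.178097
  V(2,+0) = exp(-r*dt) * [p_u*6.359875 + p_m*1.300000 + p_d*0.000000] = 1.734351
  V(2,+1) = exp(-r*dt) * [p_u*13.985115 + p_m*6.359875 + p_d*1.300000] = 6.391649
  V(2,+2) = exp(-r*dt) * [p_u*25.476363 + p_m*13.985115 + p_d*6.359875] = 14.014700
  V(1,-1) = exp(-r*dt) * [p_u*1.734351 + p_m*0.178097 + p_d*0.000000] = 0.355840
  V(1,+0) = exp(-r*dt) * [p_u*6.391649 + p_m*1.734351 + p_d*0.178097] = 2.061787
  V(1,+1) = exp(-r*dt) * [p_u*14.014700 + p_m*6.391649 + p_d*1.734351] = 6.501474
  V(0,+0) = exp(-r*dt) * [p_u*6.501474 + p_m*2.061787 + p_d*0.355840] = 2.328867

Answer: Price = V(0,0) = 2.3289


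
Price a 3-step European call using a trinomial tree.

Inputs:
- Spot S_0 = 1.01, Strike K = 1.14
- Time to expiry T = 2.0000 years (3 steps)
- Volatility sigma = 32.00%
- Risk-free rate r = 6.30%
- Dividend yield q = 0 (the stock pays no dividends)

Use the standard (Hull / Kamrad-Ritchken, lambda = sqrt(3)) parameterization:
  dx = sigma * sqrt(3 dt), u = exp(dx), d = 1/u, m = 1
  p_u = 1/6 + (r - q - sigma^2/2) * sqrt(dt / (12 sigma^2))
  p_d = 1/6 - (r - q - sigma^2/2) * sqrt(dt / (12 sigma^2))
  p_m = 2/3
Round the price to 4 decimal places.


dt = T/N = 0.666667; dx = sigma*sqrt(3*dt) = 0.452548
u = exp(dx) = 1.572314; d = 1/u = 0.636005
p_u = 0.175358, p_m = 0.666667, p_d = 0.157975
Discount per step: exp(-r*dt) = 0.958870
Stock lattice S(k, j) with j the centered position index:
  k=0: S(0,+0) = 1.0100
  k=1: S(1,-1) = 0.6424; S(1,+0) = 1.0100; S(1,+1) = 1.5880
  k=2: S(2,-2) = 0.4085; S(2,-1) = 0.6424; S(2,+0) = 1.0100; S(2,+1) = 1.5880; S(2,+2) = 2.4969
  k=3: S(3,-3) = 0.2598; S(3,-2) = 0.4085; S(3,-1) = 0.6424; S(3,+0) = 1.0100; S(3,+1) = 1.5880; S(3,+2) = 2.4969; S(3,+3) = 3.9259
Terminal payoffs V(N, j) = max(S_T - K, 0):
  V(3,-3) = 0.000000; V(3,-2) = 0.000000; V(3,-1) = 0.000000; V(3,+0) = 0.000000; V(3,+1) = 0.448037; V(3,+2) = 1.356893; V(3,+3) = 2.785899
Backward induction: V(k, j) = exp(-r*dt) * [p_u * V(k+1, j+1) + p_m * V(k+1, j) + p_d * V(k+1, j-1)]
  V(2,-2) = exp(-r*dt) * [p_u*0.000000 + p_m*0.000000 + p_d*0.000000] = 0.000000
  V(2,-1) = exp(-r*dt) * [p_u*0.000000 + p_m*0.000000 + p_d*0.000000] = 0.000000
  V(2,+0) = exp(-r*dt) * [p_u*0.448037 + p_m*0.000000 + p_d*0.000000] = 0.075335
  V(2,+1) = exp(-r*dt) * [p_u*1.356893 + p_m*0.448037 + p_d*0.000000] = 0.514562
  V(2,+2) = exp(-r*dt) * [p_u*2.785899 + p_m*1.356893 + p_d*0.448037] = 1.403693
  V(1,-1) = exp(-r*dt) * [p_u*0.075335 + p_m*0.000000 + p_d*0.000000] = 0.012667
  V(1,+0) = exp(-r*dt) * [p_u*0.514562 + p_m*0.075335 + p_d*0.000000] = 0.134679
  V(1,+1) = exp(-r*dt) * [p_u*1.403693 + p_m*0.514562 + p_d*0.075335] = 0.576368
  V(0,+0) = exp(-r*dt) * [p_u*0.576368 + p_m*0.134679 + p_d*0.012667] = 0.184926

Answer: Price = V(0,0) = 0.1849


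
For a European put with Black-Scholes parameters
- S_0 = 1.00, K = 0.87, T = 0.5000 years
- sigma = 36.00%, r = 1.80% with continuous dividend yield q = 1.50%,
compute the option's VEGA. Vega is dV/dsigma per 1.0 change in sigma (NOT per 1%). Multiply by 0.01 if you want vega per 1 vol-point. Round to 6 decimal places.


d1 = 0.6802448448; d2 = 0.4256864035
phi(d1) = 0.3165401917; exp(-qT) = 0.9925280548; exp(-rT) = 0.9910403788
Vega = S * exp(-qT) * phi(d1) * sqrt(T) = 1.0000 * 0.9925280548 * 0.3165401917 * 0.7071067812 = 0.222155

Answer: Vega = 0.222155


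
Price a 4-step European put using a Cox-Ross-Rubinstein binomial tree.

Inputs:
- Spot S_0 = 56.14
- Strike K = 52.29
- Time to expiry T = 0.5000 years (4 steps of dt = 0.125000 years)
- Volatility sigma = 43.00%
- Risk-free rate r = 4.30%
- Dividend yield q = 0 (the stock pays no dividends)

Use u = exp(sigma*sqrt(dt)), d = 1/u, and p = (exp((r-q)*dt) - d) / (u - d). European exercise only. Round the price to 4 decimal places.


Answer: Price = V(0,0) = 4.4330

Derivation:
dt = T/N = 0.125000
u = exp(sigma*sqrt(dt)) = 1.164193; d = 1/u = 0.858964
p = (exp((r-q)*dt) - d) / (u - d) = 0.479723
Discount per step: exp(-r*dt) = 0.994639
Stock lattice S(k, i) with i counting down-moves:
  k=0: S(0,0) = 56.1400
  k=1: S(1,0) = 65.3578; S(1,1) = 48.2223
  k=2: S(2,0) = 76.0891; S(2,1) = 56.1400; S(2,2) = 41.4212
  k=3: S(3,0) = 88.5823; S(3,1) = 65.3578; S(3,2) = 48.2223; S(3,3) = 35.5793
  k=4: S(4,0) = 103.1269; S(4,1) = 76.0891; S(4,2) = 56.1400; S(4,3) = 41.4212; S(4,4) = 30.5614
Terminal payoffs V(N, i) = max(K - S_T, 0):
  V(4,0) = 0.000000; V(4,1) = 0.000000; V(4,2) = 0.000000; V(4,3) = 10.868807; V(4,4) = 21.728632
Backward induction: V(k, i) = exp(-r*dt) * [p * V(k+1, i) + (1-p) * V(k+1, i+1)].
  V(3,0) = exp(-r*dt) * [p*0.000000 + (1-p)*0.000000] = 0.000000
  V(3,1) = exp(-r*dt) * [p*0.000000 + (1-p)*0.000000] = 0.000000
  V(3,2) = exp(-r*dt) * [p*0.000000 + (1-p)*10.868807] = 5.624475
  V(3,3) = exp(-r*dt) * [p*10.868807 + (1-p)*21.728632] = 16.430371
  V(2,0) = exp(-r*dt) * [p*0.000000 + (1-p)*0.000000] = 0.000000
  V(2,1) = exp(-r*dt) * [p*0.000000 + (1-p)*5.624475] = 2.910597
  V(2,2) = exp(-r*dt) * [p*5.624475 + (1-p)*16.430371] = 11.186244
  V(1,0) = exp(-r*dt) * [p*0.000000 + (1-p)*2.910597] = 1.506199
  V(1,1) = exp(-r*dt) * [p*2.910597 + (1-p)*11.186244] = 7.177541
  V(0,0) = exp(-r*dt) * [p*1.506199 + (1-p)*7.177541] = 4.432975


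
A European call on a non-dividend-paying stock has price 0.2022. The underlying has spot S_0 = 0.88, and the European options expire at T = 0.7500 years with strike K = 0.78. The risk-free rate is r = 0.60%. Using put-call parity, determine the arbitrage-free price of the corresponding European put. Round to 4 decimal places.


Put-call parity: C - P = S_0 * exp(-qT) - K * exp(-rT).
S_0 * exp(-qT) = 0.8800 * 1.00000000 = 0.88000000
K * exp(-rT) = 0.7800 * 0.99551011 = 0.77649789
P = C - S*exp(-qT) + K*exp(-rT)
P = 0.2022 - 0.88000000 + 0.77649789 = 0.0987

Answer: Put price = 0.0987


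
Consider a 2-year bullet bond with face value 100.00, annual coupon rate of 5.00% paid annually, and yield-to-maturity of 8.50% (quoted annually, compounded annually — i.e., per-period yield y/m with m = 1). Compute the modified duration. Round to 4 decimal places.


Answer: Modified duration = 1.7980

Derivation:
Coupon per period c = face * coupon_rate / m = 5.000000
Periods per year m = 1; per-period yield y/m = 0.085000
Number of cashflows N = 2
Cashflows (t years, CF_t, discount factor 1/(1+y/m)^(m*t), PV):
  t = 1.0000: CF_t = 5.000000, DF = 0.921659, PV = 4.608295
  t = 2.0000: CF_t = 105.000000, DF = 0.849455, PV = 89.192805
Price P = sum_t PV_t = 93.801100
First compute Macaulay numerator sum_t t * PV_t:
  t * PV_t at t = 1.0000: 4.608295
  t * PV_t at t = 2.0000: 178.385610
Macaulay duration D = 182.993905 / 93.801100 = 1.950872
Modified duration = D / (1 + y/m) = 1.950872 / (1 + 0.085000) = 1.798038


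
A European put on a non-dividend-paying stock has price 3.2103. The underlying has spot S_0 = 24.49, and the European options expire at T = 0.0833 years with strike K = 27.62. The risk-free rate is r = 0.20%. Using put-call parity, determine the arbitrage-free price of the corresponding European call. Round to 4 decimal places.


Answer: Call price = 0.0849

Derivation:
Put-call parity: C - P = S_0 * exp(-qT) - K * exp(-rT).
S_0 * exp(-qT) = 24.4900 * 1.00000000 = 24.49000000
K * exp(-rT) = 27.6200 * 0.99983341 = 27.61539889
C = P + S*exp(-qT) - K*exp(-rT)
C = 3.2103 + 24.49000000 - 27.61539889 = 0.0849


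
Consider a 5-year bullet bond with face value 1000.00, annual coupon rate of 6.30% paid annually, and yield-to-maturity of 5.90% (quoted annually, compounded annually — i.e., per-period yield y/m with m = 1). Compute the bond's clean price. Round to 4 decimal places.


Coupon per period c = face * coupon_rate / m = 63.000000
Periods per year m = 1; per-period yield y/m = 0.059000
Number of cashflows N = 5
Cashflows (t years, CF_t, discount factor 1/(1+y/m)^(m*t), PV):
  t = 1.0000: CF_t = 63.000000, DF = 0.944287, PV = 59.490085
  t = 2.0000: CF_t = 63.000000, DF = 0.891678, PV = 56.175718
  t = 3.0000: CF_t = 63.000000, DF = 0.842000, PV = 53.046003
  t = 4.0000: CF_t = 63.000000, DF = 0.795090, PV = 50.090655
  t = 5.0000: CF_t = 1063.000000, DF = 0.750793, PV = 798.092931
Price P = sum_t PV_t = 1016.895392

Answer: Price = 1016.8954


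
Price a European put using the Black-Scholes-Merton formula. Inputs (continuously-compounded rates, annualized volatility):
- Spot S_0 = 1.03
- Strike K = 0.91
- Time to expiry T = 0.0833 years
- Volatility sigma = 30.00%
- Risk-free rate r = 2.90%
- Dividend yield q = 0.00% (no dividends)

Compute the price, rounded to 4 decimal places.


d1 = (ln(S/K) + (r - q + 0.5*sigma^2) * T) / (sigma * sqrt(T)) = 1.50180001
d2 = d1 - sigma * sqrt(T) = 1.41521479
exp(-rT) = 0.99758722; exp(-qT) = 1.00000000
P = K * exp(-rT) * N(-d2) - S_0 * exp(-qT) * N(-d1)
N(-d1) = 0.06657438; N(-d2) = 0.07850276
P = 0.9100 * 0.99758722 * 0.07850276 - 1.0300 * 1.00000000 * 0.06657438 = 0.0027

Answer: Price = 0.0027


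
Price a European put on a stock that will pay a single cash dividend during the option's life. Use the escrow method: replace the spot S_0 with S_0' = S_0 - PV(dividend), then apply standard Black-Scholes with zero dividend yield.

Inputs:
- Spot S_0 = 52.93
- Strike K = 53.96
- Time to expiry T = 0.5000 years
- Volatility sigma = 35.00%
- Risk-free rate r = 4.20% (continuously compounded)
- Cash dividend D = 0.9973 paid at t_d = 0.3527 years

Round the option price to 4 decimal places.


PV(D) = D * exp(-r * t_d) = 0.9973 * 0.98529578 = 0.98263548
S_0' = S_0 - PV(D) = 52.9300 - 0.98263548 = 51.94736452
d1 = (ln(S_0'/K) + (r + sigma^2/2)*T) / (sigma*sqrt(T)) = 0.05500464
d2 = d1 - sigma*sqrt(T) = -0.19248273
exp(-rT) = 0.97921896
N(-d1) = 0.47806738; N(-d2) = 0.57631795
P = K * exp(-rT) * N(-d2) - S_0' * N(-d1) = 53.9600 * 0.97921896 * 0.57631795 - 51.94736452 * 0.47806738 = 5.6175

Answer: Price = 5.6175


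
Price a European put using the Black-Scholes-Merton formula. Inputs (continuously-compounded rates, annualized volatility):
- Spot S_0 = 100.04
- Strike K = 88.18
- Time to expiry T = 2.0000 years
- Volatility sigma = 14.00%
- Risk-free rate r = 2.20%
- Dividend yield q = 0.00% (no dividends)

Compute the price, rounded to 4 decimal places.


d1 = (ln(S/K) + (r - q + 0.5*sigma^2) * T) / (sigma * sqrt(T)) = 0.95858388
d2 = d1 - sigma * sqrt(T) = 0.76059399
exp(-rT) = 0.95695396; exp(-qT) = 1.00000000
P = K * exp(-rT) * N(-d2) - S_0 * exp(-qT) * N(-d1)
N(-d1) = 0.16888421; N(-d2) = 0.22344981
P = 88.1800 * 0.95695396 * 0.22344981 - 100.0400 * 1.00000000 * 0.16888421 = 1.9605

Answer: Price = 1.9605


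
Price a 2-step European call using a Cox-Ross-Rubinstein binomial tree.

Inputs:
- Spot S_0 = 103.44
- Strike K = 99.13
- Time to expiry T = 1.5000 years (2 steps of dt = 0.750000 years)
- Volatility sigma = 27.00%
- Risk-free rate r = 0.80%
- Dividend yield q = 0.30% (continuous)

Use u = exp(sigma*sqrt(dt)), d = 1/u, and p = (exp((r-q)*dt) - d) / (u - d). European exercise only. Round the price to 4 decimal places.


Answer: Price = V(0,0) = 15.2970

Derivation:
dt = T/N = 0.750000
u = exp(sigma*sqrt(dt)) = 1.263426; d = 1/u = 0.791499
p = (exp((r-q)*dt) - d) / (u - d) = 0.449769
Discount per step: exp(-r*dt) = 0.994018
Stock lattice S(k, i) with i counting down-moves:
  k=0: S(0,0) = 103.4400
  k=1: S(1,0) = 130.6888; S(1,1) = 81.8726
  k=2: S(2,0) = 165.1155; S(2,1) = 103.4400; S(2,2) = 64.8021
Terminal payoffs V(N, i) = max(S_T - K, 0):
  V(2,0) = 65.985537; V(2,1) = 4.310000; V(2,2) = 0.000000
Backward induction: V(k, i) = exp(-r*dt) * [p * V(k+1, i) + (1-p) * V(k+1, i+1)].
  V(1,0) = exp(-r*dt) * [p*65.985537 + (1-p)*4.310000] = 31.858037
  V(1,1) = exp(-r*dt) * [p*4.310000 + (1-p)*0.000000] = 1.926909
  V(0,0) = exp(-r*dt) * [p*31.858037 + (1-p)*1.926909] = 15.296952


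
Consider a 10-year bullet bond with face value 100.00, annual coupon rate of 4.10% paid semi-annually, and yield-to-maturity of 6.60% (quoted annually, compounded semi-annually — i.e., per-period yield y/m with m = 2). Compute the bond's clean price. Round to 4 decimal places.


Coupon per period c = face * coupon_rate / m = 2.050000
Periods per year m = 2; per-period yield y/m = 0.033000
Number of cashflows N = 20
Cashflows (t years, CF_t, discount factor 1/(1+y/m)^(m*t), PV):
  t = 0.5000: CF_t = 2.050000, DF = 0.968054, PV = 1.984511
  t = 1.0000: CF_t = 2.050000, DF = 0.937129, PV = 1.921114
  t = 1.5000: CF_t = 2.050000, DF = 0.907192, PV = 1.859743
  t = 2.0000: CF_t = 2.050000, DF = 0.878211, PV = 1.800332
  t = 2.5000: CF_t = 2.050000, DF = 0.850156, PV = 1.742819
  t = 3.0000: CF_t = 2.050000, DF = 0.822997, PV = 1.687143
  t = 3.5000: CF_t = 2.050000, DF = 0.796705, PV = 1.633246
  t = 4.0000: CF_t = 2.050000, DF = 0.771254, PV = 1.581071
  t = 4.5000: CF_t = 2.050000, DF = 0.746616, PV = 1.530562
  t = 5.0000: CF_t = 2.050000, DF = 0.722764, PV = 1.481667
  t = 5.5000: CF_t = 2.050000, DF = 0.699675, PV = 1.434334
  t = 6.0000: CF_t = 2.050000, DF = 0.677323, PV = 1.388513
  t = 6.5000: CF_t = 2.050000, DF = 0.655686, PV = 1.344156
  t = 7.0000: CF_t = 2.050000, DF = 0.634739, PV = 1.301216
  t = 7.5000: CF_t = 2.050000, DF = 0.614462, PV = 1.259648
  t = 8.0000: CF_t = 2.050000, DF = 0.594833, PV = 1.219407
  t = 8.5000: CF_t = 2.050000, DF = 0.575830, PV = 1.180452
  t = 9.0000: CF_t = 2.050000, DF = 0.557435, PV = 1.142742
  t = 9.5000: CF_t = 2.050000, DF = 0.539627, PV = 1.106236
  t = 10.0000: CF_t = 102.050000, DF = 0.522388, PV = 53.309742
Price P = sum_t PV_t = 81.908654

Answer: Price = 81.9087


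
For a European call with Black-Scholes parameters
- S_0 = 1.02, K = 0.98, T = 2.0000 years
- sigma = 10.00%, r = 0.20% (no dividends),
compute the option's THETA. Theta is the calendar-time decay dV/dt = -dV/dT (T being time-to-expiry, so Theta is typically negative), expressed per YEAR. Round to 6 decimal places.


d1 = 0.3818753833; d2 = 0.2404540270
phi(d1) = 0.3708888202; exp(-qT) = 1.0000000000; exp(-rT) = 0.9960079893
Theta = -S*exp(-qT)*phi(d1)*sigma/(2*sqrt(T)) - r*K*exp(-rT)*N(d2) + q*S*exp(-qT)*N(d1)
N(d1) = 0.6487230998; N(d2) = 0.5950108505; sqrt(T) = 1.4142135624
Term 1 = -1.0200 * 1.0000000000 * 0.3708888202 * 0.1000 / (2 * 1.4142135624) = -0.0133751580
Term 2 = -0.0020 * 0.9800 * 0.9960079893 * 0.5950108505 = -0.0011615657
Term 3 = 0 (no dividend yield, q = 0)
Theta = -0.0133751580 + (-0.0011615657) + (0.0000000000) = -0.014537

Answer: Theta = -0.014537


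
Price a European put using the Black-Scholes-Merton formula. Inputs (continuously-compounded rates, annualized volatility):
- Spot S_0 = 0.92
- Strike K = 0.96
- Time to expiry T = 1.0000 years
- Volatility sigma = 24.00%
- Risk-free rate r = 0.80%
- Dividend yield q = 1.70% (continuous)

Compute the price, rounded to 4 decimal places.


Answer: Price = 0.1146

Derivation:
d1 = (ln(S/K) + (r - q + 0.5*sigma^2) * T) / (sigma * sqrt(T)) = -0.09483173
d2 = d1 - sigma * sqrt(T) = -0.33483173
exp(-rT) = 0.99203191; exp(-qT) = 0.98314368
P = K * exp(-rT) * N(-d2) - S_0 * exp(-qT) * N(-d1)
N(-d1) = 0.53777576; N(-d2) = 0.63112399
P = 0.9600 * 0.99203191 * 0.63112399 - 0.9200 * 0.98314368 * 0.53777576 = 0.1146


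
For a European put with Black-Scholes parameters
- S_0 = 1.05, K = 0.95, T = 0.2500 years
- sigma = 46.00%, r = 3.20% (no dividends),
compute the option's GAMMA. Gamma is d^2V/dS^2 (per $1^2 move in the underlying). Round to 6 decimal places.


d1 = 0.5849280807; d2 = 0.3549280807
phi(d1) = 0.3362134802; exp(-qT) = 1.0000000000; exp(-rT) = 0.9920319148
Gamma = exp(-qT) * phi(d1) / (S * sigma * sqrt(T)) = 1.0000000000 * 0.3362134802 / (1.0500 * 0.4600 * 0.5000000000) = 1.392188

Answer: Gamma = 1.392188


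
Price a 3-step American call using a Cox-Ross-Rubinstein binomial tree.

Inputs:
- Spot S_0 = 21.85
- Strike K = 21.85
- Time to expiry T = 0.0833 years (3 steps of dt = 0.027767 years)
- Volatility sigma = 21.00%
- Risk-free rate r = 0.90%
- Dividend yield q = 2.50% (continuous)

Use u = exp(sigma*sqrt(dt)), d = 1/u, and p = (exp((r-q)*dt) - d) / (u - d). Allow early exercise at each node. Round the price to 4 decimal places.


Answer: Price = V(0,0) = 0.5606

Derivation:
dt = T/N = 0.027767
u = exp(sigma*sqrt(dt)) = 1.035612; d = 1/u = 0.965612
p = (exp((r-q)*dt) - d) / (u - d) = 0.484907
Discount per step: exp(-r*dt) = 0.999750
Stock lattice S(k, i) with i counting down-moves:
  k=0: S(0,0) = 21.8500
  k=1: S(1,0) = 22.6281; S(1,1) = 21.0986
  k=2: S(2,0) = 23.4340; S(2,1) = 21.8500; S(2,2) = 20.3731
  k=3: S(3,0) = 24.2685; S(3,1) = 22.6281; S(3,2) = 21.0986; S(3,3) = 19.6725
Terminal payoffs V(N, i) = max(S_T - K, 0):
  V(3,0) = 2.418517; V(3,1) = 0.778132; V(3,2) = 0.000000; V(3,3) = 0.000000
Backward induction: V(k, i) = exp(-r*dt) * [p * V(k+1, i) + (1-p) * V(k+1, i+1)]; then take max(V_cont, immediate exercise) for American.
  V(2,0) = exp(-r*dt) * [p*2.418517 + (1-p)*0.778132] = 1.573174; exercise = 1.583976; V(2,0) = max -> 1.583976
  V(2,1) = exp(-r*dt) * [p*0.778132 + (1-p)*0.000000] = 0.377228; exercise = 0.000000; V(2,1) = max -> 0.377228
  V(2,2) = exp(-r*dt) * [p*0.000000 + (1-p)*0.000000] = 0.000000; exercise = 0.000000; V(2,2) = max -> 0.000000
  V(1,0) = exp(-r*dt) * [p*1.583976 + (1-p)*0.377228] = 0.962148; exercise = 0.778132; V(1,0) = max -> 0.962148
  V(1,1) = exp(-r*dt) * [p*0.377228 + (1-p)*0.000000] = 0.182875; exercise = 0.000000; V(1,1) = max -> 0.182875
  V(0,0) = exp(-r*dt) * [p*0.962148 + (1-p)*0.182875] = 0.560610; exercise = 0.000000; V(0,0) = max -> 0.560610


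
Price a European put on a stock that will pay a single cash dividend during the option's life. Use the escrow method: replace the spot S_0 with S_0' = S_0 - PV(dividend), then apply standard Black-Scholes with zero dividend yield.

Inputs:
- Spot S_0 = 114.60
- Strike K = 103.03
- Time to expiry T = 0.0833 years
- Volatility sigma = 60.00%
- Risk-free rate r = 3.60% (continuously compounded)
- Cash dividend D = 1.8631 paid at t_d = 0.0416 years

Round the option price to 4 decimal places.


Answer: Price = 3.4688

Derivation:
PV(D) = D * exp(-r * t_d) = 1.8631 * 0.99850352 = 1.86031191
S_0' = S_0 - PV(D) = 114.6000 - 1.86031191 = 112.73968809
d1 = (ln(S_0'/K) + (r + sigma^2/2)*T) / (sigma*sqrt(T)) = 0.62397549
d2 = d1 - sigma*sqrt(T) = 0.45080506
exp(-rT) = 0.99700569
N(-d1) = 0.26632184; N(-d2) = 0.32606503
P = K * exp(-rT) * N(-d2) - S_0' * N(-d1) = 103.0300 * 0.99700569 * 0.32606503 - 112.73968809 * 0.26632184 = 3.4688


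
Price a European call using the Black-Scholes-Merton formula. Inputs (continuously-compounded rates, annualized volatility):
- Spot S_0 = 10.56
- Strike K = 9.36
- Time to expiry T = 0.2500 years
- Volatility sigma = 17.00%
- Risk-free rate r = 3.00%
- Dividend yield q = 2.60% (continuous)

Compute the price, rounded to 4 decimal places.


d1 = (ln(S/K) + (r - q + 0.5*sigma^2) * T) / (sigma * sqrt(T)) = 1.47341750
d2 = d1 - sigma * sqrt(T) = 1.38841750
exp(-rT) = 0.99252805; exp(-qT) = 0.99352108
C = S_0 * exp(-qT) * N(d1) - K * exp(-rT) * N(d2)
N(d1) = 0.92968075; N(d2) = 0.91749503
C = 10.5600 * 0.99352108 * 0.92968075 - 9.3600 * 0.99252805 * 0.91749503 = 1.2302

Answer: Price = 1.2302


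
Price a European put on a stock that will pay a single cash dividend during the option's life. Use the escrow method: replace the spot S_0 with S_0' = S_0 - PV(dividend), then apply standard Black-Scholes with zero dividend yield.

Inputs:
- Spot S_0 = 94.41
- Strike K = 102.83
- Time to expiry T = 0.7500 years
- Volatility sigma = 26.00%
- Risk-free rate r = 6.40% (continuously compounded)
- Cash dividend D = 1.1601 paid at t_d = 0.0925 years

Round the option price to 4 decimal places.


PV(D) = D * exp(-r * t_d) = 1.1601 * 0.99409749 = 1.15325250
S_0' = S_0 - PV(D) = 94.4100 - 1.15325250 = 93.25674750
d1 = (ln(S_0'/K) + (r + sigma^2/2)*T) / (sigma*sqrt(T)) = -0.10823419
d2 = d1 - sigma*sqrt(T) = -0.33340079
exp(-rT) = 0.95313379
N(-d1) = 0.54309504; N(-d2) = 0.63058412
P = K * exp(-rT) * N(-d2) - S_0' * N(-d1) = 102.8300 * 0.95313379 * 0.63058412 - 93.25674750 * 0.54309504 = 11.1567

Answer: Price = 11.1567


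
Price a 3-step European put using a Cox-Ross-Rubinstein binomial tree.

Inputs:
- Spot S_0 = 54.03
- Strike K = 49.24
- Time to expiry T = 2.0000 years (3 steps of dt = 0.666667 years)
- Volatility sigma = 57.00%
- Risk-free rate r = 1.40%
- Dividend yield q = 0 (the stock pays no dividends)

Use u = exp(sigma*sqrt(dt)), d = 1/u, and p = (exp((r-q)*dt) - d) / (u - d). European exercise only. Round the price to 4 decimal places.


Answer: Price = V(0,0) = 14.1642

Derivation:
dt = T/N = 0.666667
u = exp(sigma*sqrt(dt)) = 1.592656; d = 1/u = 0.627882
p = (exp((r-q)*dt) - d) / (u - d) = 0.395424
Discount per step: exp(-r*dt) = 0.990710
Stock lattice S(k, i) with i counting down-moves:
  k=0: S(0,0) = 54.0300
  k=1: S(1,0) = 86.0512; S(1,1) = 33.9245
  k=2: S(2,0) = 137.0500; S(2,1) = 54.0300; S(2,2) = 21.3006
  k=3: S(3,0) = 218.2734; S(3,1) = 86.0512; S(3,2) = 33.9245; S(3,3) = 13.3742
Terminal payoffs V(N, i) = max(K - S_T, 0):
  V(3,0) = 0.000000; V(3,1) = 0.000000; V(3,2) = 15.315536; V(3,3) = 35.865762
Backward induction: V(k, i) = exp(-r*dt) * [p * V(k+1, i) + (1-p) * V(k+1, i+1)].
  V(2,0) = exp(-r*dt) * [p*0.000000 + (1-p)*0.000000] = 0.000000
  V(2,1) = exp(-r*dt) * [p*0.000000 + (1-p)*15.315536] = 9.173383
  V(2,2) = exp(-r*dt) * [p*15.315536 + (1-p)*35.865762] = 27.482005
  V(1,0) = exp(-r*dt) * [p*0.000000 + (1-p)*9.173383] = 5.494483
  V(1,1) = exp(-r*dt) * [p*9.173383 + (1-p)*27.482005] = 20.054282
  V(0,0) = exp(-r*dt) * [p*5.494483 + (1-p)*20.054282] = 14.164167


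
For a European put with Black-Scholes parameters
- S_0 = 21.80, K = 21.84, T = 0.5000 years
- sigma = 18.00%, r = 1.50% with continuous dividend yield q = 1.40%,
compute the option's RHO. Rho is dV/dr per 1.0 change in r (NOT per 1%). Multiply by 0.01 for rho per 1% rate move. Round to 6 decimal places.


Answer: Rho = -5.739372

Derivation:
d1 = 0.0531651505; d2 = -0.0741140701
phi(d1) = 0.3983788668; exp(-qT) = 0.9930244429; exp(-rT) = 0.9925280548
N(-d2) = 0.5295401901
Rho = -K*T*exp(-rT)*N(-d2) = -21.8400 * 0.5000 * 0.9925280548 * 0.5295401901 = -5.739372


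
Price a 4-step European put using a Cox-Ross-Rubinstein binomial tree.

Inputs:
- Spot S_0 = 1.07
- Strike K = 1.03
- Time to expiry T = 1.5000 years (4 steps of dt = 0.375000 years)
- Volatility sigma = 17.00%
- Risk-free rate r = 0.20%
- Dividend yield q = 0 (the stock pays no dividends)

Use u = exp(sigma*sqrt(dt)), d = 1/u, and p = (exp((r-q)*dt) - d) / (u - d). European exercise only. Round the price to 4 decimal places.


Answer: Price = V(0,0) = 0.0678

Derivation:
dt = T/N = 0.375000
u = exp(sigma*sqrt(dt)) = 1.109715; d = 1/u = 0.901132
p = (exp((r-q)*dt) - d) / (u - d) = 0.477595
Discount per step: exp(-r*dt) = 0.999250
Stock lattice S(k, i) with i counting down-moves:
  k=0: S(0,0) = 1.0700
  k=1: S(1,0) = 1.1874; S(1,1) = 0.9642
  k=2: S(2,0) = 1.3177; S(2,1) = 1.0700; S(2,2) = 0.8689
  k=3: S(3,0) = 1.4622; S(3,1) = 1.1874; S(3,2) = 0.9642; S(3,3) = 0.7830
  k=4: S(4,0) = 1.6227; S(4,1) = 1.3177; S(4,2) = 1.0700; S(4,3) = 0.8689; S(4,4) = 0.7056
Terminal payoffs V(N, i) = max(K - S_T, 0):
  V(4,0) = 0.000000; V(4,1) = 0.000000; V(4,2) = 0.000000; V(4,3) = 0.161118; V(4,4) = 0.324434
Backward induction: V(k, i) = exp(-r*dt) * [p * V(k+1, i) + (1-p) * V(k+1, i+1)].
  V(3,0) = exp(-r*dt) * [p*0.000000 + (1-p)*0.000000] = 0.000000
  V(3,1) = exp(-r*dt) * [p*0.000000 + (1-p)*0.000000] = 0.000000
  V(3,2) = exp(-r*dt) * [p*0.000000 + (1-p)*0.161118] = 0.084106
  V(3,3) = exp(-r*dt) * [p*0.161118 + (1-p)*0.324434] = 0.246250
  V(2,0) = exp(-r*dt) * [p*0.000000 + (1-p)*0.000000] = 0.000000
  V(2,1) = exp(-r*dt) * [p*0.000000 + (1-p)*0.084106] = 0.043904
  V(2,2) = exp(-r*dt) * [p*0.084106 + (1-p)*0.246250] = 0.168684
  V(1,0) = exp(-r*dt) * [p*0.000000 + (1-p)*0.043904] = 0.022919
  V(1,1) = exp(-r*dt) * [p*0.043904 + (1-p)*0.168684] = 0.109008
  V(0,0) = exp(-r*dt) * [p*0.022919 + (1-p)*0.109008] = 0.067841


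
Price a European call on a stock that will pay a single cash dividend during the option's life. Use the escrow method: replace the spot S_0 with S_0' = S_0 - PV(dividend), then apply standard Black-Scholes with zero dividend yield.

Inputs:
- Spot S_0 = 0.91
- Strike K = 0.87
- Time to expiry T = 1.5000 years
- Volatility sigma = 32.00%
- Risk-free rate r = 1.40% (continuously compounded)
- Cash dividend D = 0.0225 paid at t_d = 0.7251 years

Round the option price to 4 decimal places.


Answer: Price = 0.1538

Derivation:
PV(D) = D * exp(-r * t_d) = 0.0225 * 0.98989995 = 0.02227275
S_0' = S_0 - PV(D) = 0.9100 - 0.02227275 = 0.88772725
d1 = (ln(S_0'/K) + (r + sigma^2/2)*T) / (sigma*sqrt(T)) = 0.30100997
d2 = d1 - sigma*sqrt(T) = -0.09090839
exp(-rT) = 0.97921896
N(d1) = 0.61829656; N(d2) = 0.46378269
C = S_0' * N(d1) - K * exp(-rT) * N(d2) = 0.88772725 * 0.61829656 - 0.8700 * 0.97921896 * 0.46378269 = 0.1538


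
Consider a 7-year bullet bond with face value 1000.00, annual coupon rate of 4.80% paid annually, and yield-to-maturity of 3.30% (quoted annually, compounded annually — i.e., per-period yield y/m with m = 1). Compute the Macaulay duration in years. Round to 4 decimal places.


Answer: Macaulay duration = 6.1528 years

Derivation:
Coupon per period c = face * coupon_rate / m = 48.000000
Periods per year m = 1; per-period yield y/m = 0.033000
Number of cashflows N = 7
Cashflows (t years, CF_t, discount factor 1/(1+y/m)^(m*t), PV):
  t = 1.0000: CF_t = 48.000000, DF = 0.968054, PV = 46.466602
  t = 2.0000: CF_t = 48.000000, DF = 0.937129, PV = 44.982190
  t = 3.0000: CF_t = 48.000000, DF = 0.907192, PV = 43.545198
  t = 4.0000: CF_t = 48.000000, DF = 0.878211, PV = 42.154113
  t = 5.0000: CF_t = 48.000000, DF = 0.850156, PV = 40.807466
  t = 6.0000: CF_t = 48.000000, DF = 0.822997, PV = 39.503840
  t = 7.0000: CF_t = 1048.000000, DF = 0.796705, PV = 834.947237
Price P = sum_t PV_t = 1092.406646
Macaulay numerator sum_t t * PV_t:
  t * PV_t at t = 1.0000: 46.466602
  t * PV_t at t = 2.0000: 89.964380
  t * PV_t at t = 3.0000: 130.635595
  t * PV_t at t = 4.0000: 168.616450
  t * PV_t at t = 5.0000: 204.037331
  t * PV_t at t = 6.0000: 237.023037
  t * PV_t at t = 7.0000: 5844.630661
Macaulay duration D = (sum_t t * PV_t) / P = 6721.374056 / 1092.406646 = 6.152813


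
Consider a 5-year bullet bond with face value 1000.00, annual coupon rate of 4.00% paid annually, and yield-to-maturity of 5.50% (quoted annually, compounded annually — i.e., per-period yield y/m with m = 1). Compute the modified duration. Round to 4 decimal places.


Answer: Modified duration = 4.3749

Derivation:
Coupon per period c = face * coupon_rate / m = 40.000000
Periods per year m = 1; per-period yield y/m = 0.055000
Number of cashflows N = 5
Cashflows (t years, CF_t, discount factor 1/(1+y/m)^(m*t), PV):
  t = 1.0000: CF_t = 40.000000, DF = 0.947867, PV = 37.914692
  t = 2.0000: CF_t = 40.000000, DF = 0.898452, PV = 35.938097
  t = 3.0000: CF_t = 40.000000, DF = 0.851614, PV = 34.064547
  t = 4.0000: CF_t = 40.000000, DF = 0.807217, PV = 32.288670
  t = 5.0000: CF_t = 1040.000000, DF = 0.765134, PV = 795.739728
Price P = sum_t PV_t = 935.945733
First compute Macaulay numerator sum_t t * PV_t:
  t * PV_t at t = 1.0000: 37.914692
  t * PV_t at t = 2.0000: 71.876193
  t * PV_t at t = 3.0000: 102.193640
  t * PV_t at t = 4.0000: 129.154679
  t * PV_t at t = 5.0000: 3978.698640
Macaulay duration D = 4319.837844 / 935.945733 = 4.615479
Modified duration = D / (1 + y/m) = 4.615479 / (1 + 0.055000) = 4.374862


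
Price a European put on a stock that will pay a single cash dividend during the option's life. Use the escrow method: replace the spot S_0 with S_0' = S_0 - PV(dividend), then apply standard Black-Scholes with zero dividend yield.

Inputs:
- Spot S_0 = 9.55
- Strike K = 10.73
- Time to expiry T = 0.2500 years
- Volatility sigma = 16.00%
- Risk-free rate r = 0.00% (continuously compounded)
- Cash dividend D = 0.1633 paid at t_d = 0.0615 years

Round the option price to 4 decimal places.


PV(D) = D * exp(-r * t_d) = 0.1633 * 1.00000000 = 0.16330000
S_0' = S_0 - PV(D) = 9.5500 - 0.16330000 = 9.38670000
d1 = (ln(S_0'/K) + (r + sigma^2/2)*T) / (sigma*sqrt(T)) = -1.63187204
d2 = d1 - sigma*sqrt(T) = -1.71187204
exp(-rT) = 1.00000000
N(-d1) = 0.94864678; N(-d2) = 0.95653987
P = K * exp(-rT) * N(-d2) - S_0' * N(-d1) = 10.7300 * 1.00000000 * 0.95653987 - 9.38670000 * 0.94864678 = 1.3590

Answer: Price = 1.3590


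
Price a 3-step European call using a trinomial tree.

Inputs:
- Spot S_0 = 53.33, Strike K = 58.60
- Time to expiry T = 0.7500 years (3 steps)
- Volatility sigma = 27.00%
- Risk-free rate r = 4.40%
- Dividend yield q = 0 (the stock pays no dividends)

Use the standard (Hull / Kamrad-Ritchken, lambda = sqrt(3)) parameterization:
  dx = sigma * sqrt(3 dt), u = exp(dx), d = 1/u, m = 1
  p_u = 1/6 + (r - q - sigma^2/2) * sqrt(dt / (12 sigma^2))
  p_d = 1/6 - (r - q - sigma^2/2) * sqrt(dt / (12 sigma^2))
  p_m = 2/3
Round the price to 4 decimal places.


dt = T/N = 0.250000; dx = sigma*sqrt(3*dt) = 0.233827
u = exp(dx) = 1.263426; d = 1/u = 0.791499
p_u = 0.170703, p_m = 0.666667, p_d = 0.162631
Discount per step: exp(-r*dt) = 0.989060
Stock lattice S(k, j) with j the centered position index:
  k=0: S(0,+0) = 53.3300
  k=1: S(1,-1) = 42.2106; S(1,+0) = 53.3300; S(1,+1) = 67.3785
  k=2: S(2,-2) = 33.4097; S(2,-1) = 42.2106; S(2,+0) = 53.3300; S(2,+1) = 67.3785; S(2,+2) = 85.1277
  k=3: S(3,-3) = 26.4437; S(3,-2) = 33.4097; S(3,-1) = 42.2106; S(3,+0) = 53.3300; S(3,+1) = 67.3785; S(3,+2) = 85.1277; S(3,+3) = 107.5526
Terminal payoffs V(N, j) = max(S_T - K, 0):
  V(3,-3) = 0.000000; V(3,-2) = 0.000000; V(3,-1) = 0.000000; V(3,+0) = 0.000000; V(3,+1) = 8.778494; V(3,+2) = 26.527722; V(3,+3) = 48.952554
Backward induction: V(k, j) = exp(-r*dt) * [p_u * V(k+1, j+1) + p_m * V(k+1, j) + p_d * V(k+1, j-1)]
  V(2,-2) = exp(-r*dt) * [p_u*0.000000 + p_m*0.000000 + p_d*0.000000] = 0.000000
  V(2,-1) = exp(-r*dt) * [p_u*0.000000 + p_m*0.000000 + p_d*0.000000] = 0.000000
  V(2,+0) = exp(-r*dt) * [p_u*8.778494 + p_m*0.000000 + p_d*0.000000] = 1.482120
  V(2,+1) = exp(-r*dt) * [p_u*26.527722 + p_m*8.778494 + p_d*0.000000] = 10.267123
  V(2,+2) = exp(-r*dt) * [p_u*48.952554 + p_m*26.527722 + p_d*8.778494] = 27.168631
  V(1,-1) = exp(-r*dt) * [p_u*1.482120 + p_m*0.000000 + p_d*0.000000] = 0.250234
  V(1,+0) = exp(-r*dt) * [p_u*10.267123 + p_m*1.482120 + p_d*0.000000] = 2.710724
  V(1,+1) = exp(-r*dt) * [p_u*27.168631 + p_m*10.267123 + p_d*1.482120] = 11.595295
  V(0,+0) = exp(-r*dt) * [p_u*11.595295 + p_m*2.710724 + p_d*0.250234] = 3.785325

Answer: Price = V(0,0) = 3.7853


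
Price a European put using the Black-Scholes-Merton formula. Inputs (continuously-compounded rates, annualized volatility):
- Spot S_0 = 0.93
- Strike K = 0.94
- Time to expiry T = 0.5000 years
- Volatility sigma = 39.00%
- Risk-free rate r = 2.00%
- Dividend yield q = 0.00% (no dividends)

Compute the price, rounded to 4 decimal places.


d1 = (ln(S/K) + (r - q + 0.5*sigma^2) * T) / (sigma * sqrt(T)) = 0.13536457
d2 = d1 - sigma * sqrt(T) = -0.14040707
exp(-rT) = 0.99004983; exp(-qT) = 1.00000000
P = K * exp(-rT) * N(-d2) - S_0 * exp(-qT) * N(-d1)
N(-d1) = 0.44616182; N(-d2) = 0.55583081
P = 0.9400 * 0.99004983 * 0.55583081 - 0.9300 * 1.00000000 * 0.44616182 = 0.1024

Answer: Price = 0.1024


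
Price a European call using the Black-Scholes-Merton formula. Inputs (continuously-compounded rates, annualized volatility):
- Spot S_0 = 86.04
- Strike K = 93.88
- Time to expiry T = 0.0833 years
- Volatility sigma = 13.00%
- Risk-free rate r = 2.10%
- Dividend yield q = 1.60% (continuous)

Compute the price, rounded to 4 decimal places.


Answer: Price = 0.0119

Derivation:
d1 = (ln(S/K) + (r - q + 0.5*sigma^2) * T) / (sigma * sqrt(T)) = -2.29435187
d2 = d1 - sigma * sqrt(T) = -2.33187214
exp(-rT) = 0.99825223; exp(-qT) = 0.99866809
C = S_0 * exp(-qT) * N(d1) - K * exp(-rT) * N(d2)
N(d1) = 0.01088515; N(d2) = 0.00985371
C = 86.0400 * 0.99866809 * 0.01088515 - 93.8800 * 0.99825223 * 0.00985371 = 0.0119


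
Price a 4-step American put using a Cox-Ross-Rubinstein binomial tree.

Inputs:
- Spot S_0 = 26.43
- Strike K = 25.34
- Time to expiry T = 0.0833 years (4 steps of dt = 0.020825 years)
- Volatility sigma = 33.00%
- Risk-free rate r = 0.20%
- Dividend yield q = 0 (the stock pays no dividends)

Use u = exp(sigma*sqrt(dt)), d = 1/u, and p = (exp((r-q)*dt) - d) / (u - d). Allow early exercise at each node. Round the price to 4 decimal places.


dt = T/N = 0.020825
u = exp(sigma*sqrt(dt)) = 1.048774; d = 1/u = 0.953494
p = (exp((r-q)*dt) - d) / (u - d) = 0.488534
Discount per step: exp(-r*dt) = 0.999958
Stock lattice S(k, i) with i counting down-moves:
  k=0: S(0,0) = 26.4300
  k=1: S(1,0) = 27.7191; S(1,1) = 25.2009
  k=2: S(2,0) = 29.0711; S(2,1) = 26.4300; S(2,2) = 24.0289
  k=3: S(3,0) = 30.4890; S(3,1) = 27.7191; S(3,2) = 25.2009; S(3,3) = 22.9114
  k=4: S(4,0) = 31.9761; S(4,1) = 29.0711; S(4,2) = 26.4300; S(4,3) = 24.0289; S(4,4) = 21.8459
Terminal payoffs V(N, i) = max(K - S_T, 0):
  V(4,0) = 0.000000; V(4,1) = 0.000000; V(4,2) = 0.000000; V(4,3) = 1.311131; V(4,4) = 3.494122
Backward induction: V(k, i) = exp(-r*dt) * [p * V(k+1, i) + (1-p) * V(k+1, i+1)]; then take max(V_cont, immediate exercise) for American.
  V(3,0) = exp(-r*dt) * [p*0.000000 + (1-p)*0.000000] = 0.000000; exercise = 0.000000; V(3,0) = max -> 0.000000
  V(3,1) = exp(-r*dt) * [p*0.000000 + (1-p)*0.000000] = 0.000000; exercise = 0.000000; V(3,1) = max -> 0.000000
  V(3,2) = exp(-r*dt) * [p*0.000000 + (1-p)*1.311131] = 0.670571; exercise = 0.139147; V(3,2) = max -> 0.670571
  V(3,3) = exp(-r*dt) * [p*1.311131 + (1-p)*3.494122] = 2.427556; exercise = 2.428611; V(3,3) = max -> 2.428611
  V(2,0) = exp(-r*dt) * [p*0.000000 + (1-p)*0.000000] = 0.000000; exercise = 0.000000; V(2,0) = max -> 0.000000
  V(2,1) = exp(-r*dt) * [p*0.000000 + (1-p)*0.670571] = 0.342960; exercise = 0.000000; V(2,1) = max -> 0.342960
  V(2,2) = exp(-r*dt) * [p*0.670571 + (1-p)*2.428611] = 1.569684; exercise = 1.311131; V(2,2) = max -> 1.569684
  V(1,0) = exp(-r*dt) * [p*0.000000 + (1-p)*0.342960] = 0.175405; exercise = 0.000000; V(1,0) = max -> 0.175405
  V(1,1) = exp(-r*dt) * [p*0.342960 + (1-p)*1.569684] = 0.970347; exercise = 0.139147; V(1,1) = max -> 0.970347
  V(0,0) = exp(-r*dt) * [p*0.175405 + (1-p)*0.970347] = 0.581967; exercise = 0.000000; V(0,0) = max -> 0.581967

Answer: Price = V(0,0) = 0.5820


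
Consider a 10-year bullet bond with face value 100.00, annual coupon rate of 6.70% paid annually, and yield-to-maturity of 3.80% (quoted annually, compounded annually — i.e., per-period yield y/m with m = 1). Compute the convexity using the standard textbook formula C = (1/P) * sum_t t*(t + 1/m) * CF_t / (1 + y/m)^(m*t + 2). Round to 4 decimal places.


Answer: Convexity = 73.4243

Derivation:
Coupon per period c = face * coupon_rate / m = 6.700000
Periods per year m = 1; per-period yield y/m = 0.038000
Number of cashflows N = 10
Cashflows (t years, CF_t, discount factor 1/(1+y/m)^(m*t), PV):
  t = 1.0000: CF_t = 6.700000, DF = 0.963391, PV = 6.454721
  t = 2.0000: CF_t = 6.700000, DF = 0.928122, PV = 6.218421
  t = 3.0000: CF_t = 6.700000, DF = 0.894145, PV = 5.990771
  t = 4.0000: CF_t = 6.700000, DF = 0.861411, PV = 5.771456
  t = 5.0000: CF_t = 6.700000, DF = 0.829876, PV = 5.560170
  t = 6.0000: CF_t = 6.700000, DF = 0.799495, PV = 5.356618
  t = 7.0000: CF_t = 6.700000, DF = 0.770227, PV = 5.160518
  t = 8.0000: CF_t = 6.700000, DF = 0.742030, PV = 4.971598
  t = 9.0000: CF_t = 6.700000, DF = 0.714865, PV = 4.789593
  t = 10.0000: CF_t = 106.700000, DF = 0.688694, PV = 73.483678
Price P = sum_t PV_t = 123.757543
Convexity numerator sum_t t*(t + 1/m) * CF_t / (1+y/m)^(m*t + 2):
  t = 1.0000: term = 11.981543
  t = 2.0000: term = 34.628736
  t = 3.0000: term = 66.722035
  t = 4.0000: term = 107.132361
  t = 5.0000: term = 154.815551
  t = 6.0000: term = 208.807102
  t = 7.0000: term = 268.217215
  t = 8.0000: term = 332.226112
  t = 9.0000: term = 400.079615
  t = 10.0000: term = 7502.203881
Convexity = (1/P) * sum = 9086.814150 / 123.757543 = 73.424326
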